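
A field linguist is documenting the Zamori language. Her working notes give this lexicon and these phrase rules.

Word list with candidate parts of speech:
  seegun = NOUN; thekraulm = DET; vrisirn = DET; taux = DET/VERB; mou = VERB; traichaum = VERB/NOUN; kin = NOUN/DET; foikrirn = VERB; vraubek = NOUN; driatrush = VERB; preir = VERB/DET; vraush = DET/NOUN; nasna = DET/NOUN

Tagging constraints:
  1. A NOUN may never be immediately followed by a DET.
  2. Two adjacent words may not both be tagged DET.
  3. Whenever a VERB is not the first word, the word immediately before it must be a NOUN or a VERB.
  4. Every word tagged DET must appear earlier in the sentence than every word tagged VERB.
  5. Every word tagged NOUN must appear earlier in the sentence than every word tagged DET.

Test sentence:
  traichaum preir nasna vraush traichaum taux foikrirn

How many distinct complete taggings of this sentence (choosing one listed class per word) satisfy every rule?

4

Candidates per position — 1:traichaum {VERB,NOUN}; 2:preir {VERB,DET}; 3:nasna {DET,NOUN}; 4:vraush {DET,NOUN}; 5:traichaum {VERB,NOUN}; 6:taux {DET,VERB}; 7:foikrirn {VERB}.
There are 64 candidate sequences in total.
The sequences that satisfy every rule: VERB VERB NOUN NOUN VERB VERB VERB; VERB VERB NOUN NOUN NOUN VERB VERB; NOUN VERB NOUN NOUN VERB VERB VERB; NOUN VERB NOUN NOUN NOUN VERB VERB.
Count = 4.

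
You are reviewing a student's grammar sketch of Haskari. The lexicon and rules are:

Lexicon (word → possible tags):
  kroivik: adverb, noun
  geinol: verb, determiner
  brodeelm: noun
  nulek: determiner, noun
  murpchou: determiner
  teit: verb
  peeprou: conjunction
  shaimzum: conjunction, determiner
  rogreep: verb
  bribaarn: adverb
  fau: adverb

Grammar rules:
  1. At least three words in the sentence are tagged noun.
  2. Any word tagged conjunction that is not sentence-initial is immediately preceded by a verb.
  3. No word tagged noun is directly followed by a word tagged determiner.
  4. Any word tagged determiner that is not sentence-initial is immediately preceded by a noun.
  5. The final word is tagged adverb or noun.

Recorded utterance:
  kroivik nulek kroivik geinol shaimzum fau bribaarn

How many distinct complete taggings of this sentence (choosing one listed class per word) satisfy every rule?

Candidates per position — 1:kroivik {adverb,noun}; 2:nulek {determiner,noun}; 3:kroivik {adverb,noun}; 4:geinol {verb,determiner}; 5:shaimzum {conjunction,determiner}; 6:fau {adverb}; 7:bribaarn {adverb}.
There are 32 candidate sequences in total.
The sequences that satisfy every rule: noun noun noun verb conjunction adverb adverb.
Count = 1.

1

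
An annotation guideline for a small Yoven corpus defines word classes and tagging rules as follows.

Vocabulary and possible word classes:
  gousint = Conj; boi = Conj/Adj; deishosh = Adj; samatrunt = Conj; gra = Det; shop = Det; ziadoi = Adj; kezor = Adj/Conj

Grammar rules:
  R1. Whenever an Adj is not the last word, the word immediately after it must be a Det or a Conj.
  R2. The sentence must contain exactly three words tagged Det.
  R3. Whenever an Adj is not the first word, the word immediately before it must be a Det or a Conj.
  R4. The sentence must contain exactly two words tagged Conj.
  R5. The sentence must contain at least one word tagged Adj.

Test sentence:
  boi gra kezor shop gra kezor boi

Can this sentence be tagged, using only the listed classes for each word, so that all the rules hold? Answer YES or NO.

YES

Candidates per position — 1:boi {Conj,Adj}; 2:gra {Det}; 3:kezor {Adj,Conj}; 4:shop {Det}; 5:gra {Det}; 6:kezor {Adj,Conj}; 7:boi {Conj,Adj}.
One satisfying assignment: Adj Det Conj Det Det Conj Adj.
Checking: rule 1 satisfied; rule 2 satisfied; rule 3 satisfied; rule 4 satisfied; rule 5 satisfied.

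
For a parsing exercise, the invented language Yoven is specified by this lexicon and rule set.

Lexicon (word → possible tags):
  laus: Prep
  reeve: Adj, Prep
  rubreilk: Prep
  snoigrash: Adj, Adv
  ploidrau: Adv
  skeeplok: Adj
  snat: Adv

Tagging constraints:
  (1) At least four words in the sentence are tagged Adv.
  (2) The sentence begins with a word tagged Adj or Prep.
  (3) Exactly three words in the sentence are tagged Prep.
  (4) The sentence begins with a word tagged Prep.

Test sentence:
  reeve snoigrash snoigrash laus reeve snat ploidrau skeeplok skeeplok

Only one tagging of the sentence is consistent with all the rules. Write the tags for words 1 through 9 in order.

Prep Adv Adv Prep Prep Adv Adv Adj Adj

Candidates per position — 1:reeve {Adj,Prep}; 2:snoigrash {Adj,Adv}; 3:snoigrash {Adj,Adv}; 4:laus {Prep}; 5:reeve {Adj,Prep}; 6:snat {Adv}; 7:ploidrau {Adv}; 8:skeeplok {Adj}; 9:skeeplok {Adj}.
If word 1 were Adj, no tagging could satisfy rule 3; so word 1 is Prep.
If word 2 were Adj, no tagging could satisfy rule 1; so word 2 is Adv.
If word 3 were Adj, no tagging could satisfy rule 1; so word 3 is Adv.
If word 5 were Adj, no tagging could satisfy rule 3; so word 5 is Prep.
The only consistent sequence is: Prep Adv Adv Prep Prep Adv Adv Adj Adj.
Rule-by-rule: rule 1 ok; rule 2 ok; rule 3 ok; rule 4 ok.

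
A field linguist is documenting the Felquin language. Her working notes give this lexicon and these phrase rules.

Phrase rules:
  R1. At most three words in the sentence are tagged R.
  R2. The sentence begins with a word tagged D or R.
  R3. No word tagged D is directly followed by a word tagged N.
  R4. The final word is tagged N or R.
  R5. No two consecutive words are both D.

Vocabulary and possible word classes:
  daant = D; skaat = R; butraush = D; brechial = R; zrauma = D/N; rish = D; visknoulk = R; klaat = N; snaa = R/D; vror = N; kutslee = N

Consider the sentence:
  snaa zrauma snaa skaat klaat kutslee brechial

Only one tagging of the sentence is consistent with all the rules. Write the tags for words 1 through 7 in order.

R N D R N N R

Candidates per position — 1:snaa {R,D}; 2:zrauma {D,N}; 3:snaa {R,D}; 4:skaat {R}; 5:klaat {N}; 6:kutslee {N}; 7:brechial {R}.
The remaining ambiguous positions (1, 2, 3) are resolved jointly — only one combination satisfies every rule.
The only consistent sequence is: R N D R N N R.
Check: rule 1 holds; rule 2 holds; rule 3 holds; rule 4 holds; rule 5 holds.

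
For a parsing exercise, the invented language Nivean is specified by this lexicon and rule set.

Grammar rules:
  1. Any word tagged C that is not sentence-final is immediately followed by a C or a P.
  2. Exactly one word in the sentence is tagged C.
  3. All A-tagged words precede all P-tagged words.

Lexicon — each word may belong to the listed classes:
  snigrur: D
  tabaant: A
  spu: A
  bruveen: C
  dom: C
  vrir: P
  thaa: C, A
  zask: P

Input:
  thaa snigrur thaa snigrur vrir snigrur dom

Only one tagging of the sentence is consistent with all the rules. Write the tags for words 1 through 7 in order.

Candidates per position — 1:thaa {C,A}; 2:snigrur {D}; 3:thaa {C,A}; 4:snigrur {D}; 5:vrir {P}; 6:snigrur {D}; 7:dom {C}.
Word 1 cannot be C — rule 1 would then fail for every completion. It is A.
Word 3 cannot be C — rule 1 would then fail for every completion. It is A.
That leaves exactly one tagging: A D A D P D C.
Verifying each rule — rule 1 ✓; rule 2 ✓; rule 3 ✓.

A D A D P D C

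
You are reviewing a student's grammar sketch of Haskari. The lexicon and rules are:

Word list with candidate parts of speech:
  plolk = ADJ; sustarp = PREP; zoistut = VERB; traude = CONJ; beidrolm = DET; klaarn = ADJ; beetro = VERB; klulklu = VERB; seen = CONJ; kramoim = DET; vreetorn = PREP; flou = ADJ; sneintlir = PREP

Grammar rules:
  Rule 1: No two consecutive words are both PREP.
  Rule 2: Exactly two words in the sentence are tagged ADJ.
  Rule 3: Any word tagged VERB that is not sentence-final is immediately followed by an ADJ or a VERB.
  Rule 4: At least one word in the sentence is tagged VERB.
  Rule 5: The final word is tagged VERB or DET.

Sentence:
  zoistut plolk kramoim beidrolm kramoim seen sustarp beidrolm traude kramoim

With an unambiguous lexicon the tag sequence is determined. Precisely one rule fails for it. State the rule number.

2

Fixed tagging: VERB ADJ DET DET DET CONJ PREP DET CONJ DET.
Checking each rule: R1 pass, R2 fail, R3 pass, R4 pass, R5 pass.
Only rule 2 fails.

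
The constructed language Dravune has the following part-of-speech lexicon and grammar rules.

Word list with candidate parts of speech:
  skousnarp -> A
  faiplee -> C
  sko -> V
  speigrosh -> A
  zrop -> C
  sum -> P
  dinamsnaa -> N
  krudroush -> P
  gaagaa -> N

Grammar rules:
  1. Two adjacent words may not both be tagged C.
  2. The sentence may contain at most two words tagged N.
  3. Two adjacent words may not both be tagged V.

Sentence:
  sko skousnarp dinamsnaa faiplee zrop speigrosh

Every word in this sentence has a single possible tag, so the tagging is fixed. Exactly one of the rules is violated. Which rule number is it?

Fixed tagging: V A N C C A.
Rule check: R1 violated, R2 holds, R3 holds.
Only rule 1 fails.

1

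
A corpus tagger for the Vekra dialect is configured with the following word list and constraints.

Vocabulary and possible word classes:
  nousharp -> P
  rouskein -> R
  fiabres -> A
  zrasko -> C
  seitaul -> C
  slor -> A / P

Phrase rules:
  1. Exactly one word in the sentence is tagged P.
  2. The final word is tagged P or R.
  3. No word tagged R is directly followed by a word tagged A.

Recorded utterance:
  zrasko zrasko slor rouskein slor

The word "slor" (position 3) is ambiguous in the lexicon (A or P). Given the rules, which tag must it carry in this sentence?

Candidates per position — 1:zrasko {C}; 2:zrasko {C}; 3:slor {A,P}; 4:rouskein {R}; 5:slor {A,P}.
If word 5 were A, no tagging could satisfy rule 2; so word 5 is P.
If word 3 were P, no tagging could satisfy rule 1; so word 3 is A.
So the tagging must be: C C A R P.
Verifying each rule — rule 1 ✓; rule 2 ✓; rule 3 ✓.

A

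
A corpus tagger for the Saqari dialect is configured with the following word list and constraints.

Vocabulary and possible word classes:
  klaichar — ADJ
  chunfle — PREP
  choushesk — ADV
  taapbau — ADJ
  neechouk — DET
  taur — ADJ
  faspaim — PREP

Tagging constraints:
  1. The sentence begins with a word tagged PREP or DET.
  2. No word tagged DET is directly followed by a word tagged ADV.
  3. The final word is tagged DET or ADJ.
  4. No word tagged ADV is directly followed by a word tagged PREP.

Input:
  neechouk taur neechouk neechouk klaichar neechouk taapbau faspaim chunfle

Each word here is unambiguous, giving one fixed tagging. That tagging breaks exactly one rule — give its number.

3

Fixed tagging: DET ADJ DET DET ADJ DET ADJ PREP PREP.
Checking each rule: R1 ok, R2 ok, R3 fails, R4 ok.
Only rule 3 fails.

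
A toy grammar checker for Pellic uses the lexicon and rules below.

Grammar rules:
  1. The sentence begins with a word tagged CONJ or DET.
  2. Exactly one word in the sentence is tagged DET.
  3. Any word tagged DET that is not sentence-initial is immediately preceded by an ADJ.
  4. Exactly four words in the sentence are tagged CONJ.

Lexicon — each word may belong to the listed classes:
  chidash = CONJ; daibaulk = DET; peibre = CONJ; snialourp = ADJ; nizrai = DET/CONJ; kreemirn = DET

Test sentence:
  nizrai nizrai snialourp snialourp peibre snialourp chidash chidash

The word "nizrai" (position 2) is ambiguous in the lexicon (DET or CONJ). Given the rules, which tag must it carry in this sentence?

Candidates per position — 1:nizrai {DET,CONJ}; 2:nizrai {DET,CONJ}; 3:snialourp {ADJ}; 4:snialourp {ADJ}; 5:peibre {CONJ}; 6:snialourp {ADJ}; 7:chidash {CONJ}; 8:chidash {CONJ}.
Position 2: tagging it DET would leave rule 3 unsatisfiable, so it must be CONJ.
Position 1: tagging it CONJ would leave rule 2 unsatisfiable, so it must be DET.
The only consistent sequence is: DET CONJ ADJ ADJ CONJ ADJ CONJ CONJ.
Verifying each rule — rule 1 ✓; rule 2 ✓; rule 3 ✓; rule 4 ✓.

CONJ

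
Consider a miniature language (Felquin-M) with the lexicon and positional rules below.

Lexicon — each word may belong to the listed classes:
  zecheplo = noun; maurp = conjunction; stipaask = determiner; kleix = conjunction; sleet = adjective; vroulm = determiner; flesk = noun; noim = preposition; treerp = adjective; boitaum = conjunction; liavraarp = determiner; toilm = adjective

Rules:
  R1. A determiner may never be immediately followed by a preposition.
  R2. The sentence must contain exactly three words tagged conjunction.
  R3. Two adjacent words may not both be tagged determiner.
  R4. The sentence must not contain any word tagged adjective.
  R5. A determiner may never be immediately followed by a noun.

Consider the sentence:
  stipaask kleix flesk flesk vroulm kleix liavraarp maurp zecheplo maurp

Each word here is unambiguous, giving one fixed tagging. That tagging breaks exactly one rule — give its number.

Fixed tagging: determiner conjunction noun noun determiner conjunction determiner conjunction noun conjunction.
Rule check: R1 ✓, R2 ✗, R3 ✓, R4 ✓, R5 ✓.
Only rule 2 fails.

2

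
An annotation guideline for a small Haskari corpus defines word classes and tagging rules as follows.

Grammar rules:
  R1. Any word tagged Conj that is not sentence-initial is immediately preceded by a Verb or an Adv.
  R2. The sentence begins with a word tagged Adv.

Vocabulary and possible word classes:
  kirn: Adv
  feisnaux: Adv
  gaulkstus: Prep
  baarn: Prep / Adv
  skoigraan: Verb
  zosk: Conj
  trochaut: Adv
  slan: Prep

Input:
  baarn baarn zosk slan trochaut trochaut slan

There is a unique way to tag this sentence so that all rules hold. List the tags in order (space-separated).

Adv Adv Conj Prep Adv Adv Prep

Candidates per position — 1:baarn {Prep,Adv}; 2:baarn {Prep,Adv}; 3:zosk {Conj}; 4:slan {Prep}; 5:trochaut {Adv}; 6:trochaut {Adv}; 7:slan {Prep}.
Position 1: Prep is ruled out by rule 2; that leaves Adv.
Position 2: Prep is ruled out by rule 1; that leaves Adv.
The only consistent sequence is: Adv Adv Conj Prep Adv Adv Prep.
Check: rule 1 holds; rule 2 holds.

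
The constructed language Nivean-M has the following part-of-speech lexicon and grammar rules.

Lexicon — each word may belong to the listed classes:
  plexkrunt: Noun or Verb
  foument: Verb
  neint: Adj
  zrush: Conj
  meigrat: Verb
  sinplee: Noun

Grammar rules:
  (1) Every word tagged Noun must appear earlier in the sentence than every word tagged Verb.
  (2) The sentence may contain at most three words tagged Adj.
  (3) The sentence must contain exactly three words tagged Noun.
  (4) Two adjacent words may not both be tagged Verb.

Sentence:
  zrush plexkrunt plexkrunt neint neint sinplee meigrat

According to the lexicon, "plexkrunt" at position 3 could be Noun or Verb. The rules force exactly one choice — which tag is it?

Noun

Candidates per position — 1:zrush {Conj}; 2:plexkrunt {Noun,Verb}; 3:plexkrunt {Noun,Verb}; 4:neint {Adj}; 5:neint {Adj}; 6:sinplee {Noun}; 7:meigrat {Verb}.
Position 2: Verb is ruled out by rule 1; that leaves Noun.
Position 3: Verb is ruled out by rule 1; that leaves Noun.
The only consistent sequence is: Conj Noun Noun Adj Adj Noun Verb.
Checking: rule 1 holds; rule 2 holds; rule 3 holds; rule 4 holds.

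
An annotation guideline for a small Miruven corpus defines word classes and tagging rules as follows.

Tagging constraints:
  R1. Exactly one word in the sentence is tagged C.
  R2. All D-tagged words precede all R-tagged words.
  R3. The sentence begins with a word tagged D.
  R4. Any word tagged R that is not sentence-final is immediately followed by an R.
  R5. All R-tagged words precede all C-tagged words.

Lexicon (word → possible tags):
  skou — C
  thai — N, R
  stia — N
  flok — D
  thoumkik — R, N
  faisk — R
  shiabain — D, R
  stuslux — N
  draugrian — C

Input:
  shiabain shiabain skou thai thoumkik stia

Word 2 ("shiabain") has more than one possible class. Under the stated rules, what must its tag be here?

D

Candidates per position — 1:shiabain {D,R}; 2:shiabain {D,R}; 3:skou {C}; 4:thai {N,R}; 5:thoumkik {R,N}; 6:stia {N}.
If word 1 were R, no tagging could satisfy rule 3; so word 1 is D.
If word 2 were R, no tagging could satisfy rule 4; so word 2 is D.
If word 4 were R, no tagging could satisfy rule 4; so word 4 is N.
If word 5 were R, no tagging could satisfy rule 4; so word 5 is N.
The unique satisfying tagging is: D D C N N N.
Check: rule 1 ✓; rule 2 ✓; rule 3 ✓; rule 4 ✓; rule 5 ✓.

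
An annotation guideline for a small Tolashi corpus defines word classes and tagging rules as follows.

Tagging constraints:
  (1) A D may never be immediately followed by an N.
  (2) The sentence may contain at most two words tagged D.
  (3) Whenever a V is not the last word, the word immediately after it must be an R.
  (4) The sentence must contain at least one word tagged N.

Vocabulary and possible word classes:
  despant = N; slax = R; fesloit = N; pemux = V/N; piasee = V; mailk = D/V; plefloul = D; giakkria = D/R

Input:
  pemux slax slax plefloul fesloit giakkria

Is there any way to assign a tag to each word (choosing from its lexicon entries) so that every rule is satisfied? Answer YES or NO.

Candidates per position — 1:pemux {V,N}; 2:slax {R}; 3:slax {R}; 4:plefloul {D}; 5:fesloit {N}; 6:giakkria {D,R}.
Rule 1 cannot be satisfied by any choice of tags from the lexicon.
So there is no consistent tagging.

NO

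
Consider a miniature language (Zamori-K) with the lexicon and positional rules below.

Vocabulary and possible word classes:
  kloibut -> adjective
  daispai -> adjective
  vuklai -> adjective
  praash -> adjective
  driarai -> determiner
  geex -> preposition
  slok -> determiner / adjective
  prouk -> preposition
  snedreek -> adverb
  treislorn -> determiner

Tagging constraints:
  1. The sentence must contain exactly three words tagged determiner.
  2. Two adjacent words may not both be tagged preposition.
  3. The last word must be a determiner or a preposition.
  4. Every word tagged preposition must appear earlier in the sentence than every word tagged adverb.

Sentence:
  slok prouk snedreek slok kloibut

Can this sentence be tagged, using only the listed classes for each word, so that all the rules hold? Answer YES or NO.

Candidates per position — 1:slok {determiner,adjective}; 2:prouk {preposition}; 3:snedreek {adverb}; 4:slok {determiner,adjective}; 5:kloibut {adjective}.
Rule 1 cannot be satisfied by any choice of tags from the lexicon.
So there is no consistent tagging.

NO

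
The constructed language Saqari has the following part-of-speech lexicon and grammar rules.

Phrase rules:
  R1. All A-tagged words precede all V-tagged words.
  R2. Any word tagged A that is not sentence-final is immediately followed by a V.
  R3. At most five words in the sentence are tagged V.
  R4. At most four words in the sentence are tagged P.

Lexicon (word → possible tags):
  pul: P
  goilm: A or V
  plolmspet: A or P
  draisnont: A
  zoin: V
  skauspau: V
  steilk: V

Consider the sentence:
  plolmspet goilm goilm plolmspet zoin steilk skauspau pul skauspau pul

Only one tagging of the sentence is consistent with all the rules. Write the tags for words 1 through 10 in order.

Candidates per position — 1:plolmspet {A,P}; 2:goilm {A,V}; 3:goilm {A,V}; 4:plolmspet {A,P}; 5:zoin {V}; 6:steilk {V}; 7:skauspau {V}; 8:pul {P}; 9:skauspau {V}; 10:pul {P}.
Position 3: tagging it A would leave rule 2 unsatisfiable, so it must be V.
Position 4: tagging it A would leave rule 1 unsatisfiable, so it must be P.
Position 2: tagging it V would leave rule 3 unsatisfiable, so it must be A.
Position 1: tagging it A would leave rule 2 unsatisfiable, so it must be P.
So the tagging must be: P A V P V V V P V P.
Rule-by-rule: rule 1 satisfied; rule 2 satisfied; rule 3 satisfied; rule 4 satisfied.

P A V P V V V P V P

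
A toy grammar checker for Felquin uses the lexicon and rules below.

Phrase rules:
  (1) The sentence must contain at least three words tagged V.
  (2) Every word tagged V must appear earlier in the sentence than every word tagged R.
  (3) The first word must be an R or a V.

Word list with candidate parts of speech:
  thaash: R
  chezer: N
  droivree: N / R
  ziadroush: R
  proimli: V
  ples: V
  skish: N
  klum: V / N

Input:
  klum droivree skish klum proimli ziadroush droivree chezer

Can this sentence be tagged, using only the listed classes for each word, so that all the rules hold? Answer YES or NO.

YES

Candidates per position — 1:klum {V,N}; 2:droivree {N,R}; 3:skish {N}; 4:klum {V,N}; 5:proimli {V}; 6:ziadroush {R}; 7:droivree {N,R}; 8:chezer {N}.
One satisfying assignment: V N N V V R R N.
Checking: rule 1 ok; rule 2 ok; rule 3 ok.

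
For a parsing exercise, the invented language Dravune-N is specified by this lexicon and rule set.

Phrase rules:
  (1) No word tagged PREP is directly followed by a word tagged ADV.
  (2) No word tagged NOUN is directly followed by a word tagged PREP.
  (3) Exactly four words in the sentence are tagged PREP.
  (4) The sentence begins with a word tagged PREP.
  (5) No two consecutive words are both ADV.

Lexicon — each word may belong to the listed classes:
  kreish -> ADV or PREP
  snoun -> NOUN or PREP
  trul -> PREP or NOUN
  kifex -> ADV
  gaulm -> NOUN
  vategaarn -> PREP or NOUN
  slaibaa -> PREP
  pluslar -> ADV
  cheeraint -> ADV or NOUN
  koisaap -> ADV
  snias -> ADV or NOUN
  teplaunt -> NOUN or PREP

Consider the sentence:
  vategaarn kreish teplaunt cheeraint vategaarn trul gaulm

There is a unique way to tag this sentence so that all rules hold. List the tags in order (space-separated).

Candidates per position — 1:vategaarn {PREP,NOUN}; 2:kreish {ADV,PREP}; 3:teplaunt {NOUN,PREP}; 4:cheeraint {ADV,NOUN}; 5:vategaarn {PREP,NOUN}; 6:trul {PREP,NOUN}; 7:gaulm {NOUN}.
Position 1: NOUN is ruled out by rule 4; that leaves PREP.
Position 2: ADV is ruled out by rule 1; that leaves PREP.
The remaining ambiguous positions (3, 4, 5, 6) are resolved jointly — only one combination satisfies every rule.
That leaves exactly one tagging: PREP PREP NOUN ADV PREP PREP NOUN.
Verifying each rule — rule 1 ok; rule 2 ok; rule 3 ok; rule 4 ok; rule 5 ok.

PREP PREP NOUN ADV PREP PREP NOUN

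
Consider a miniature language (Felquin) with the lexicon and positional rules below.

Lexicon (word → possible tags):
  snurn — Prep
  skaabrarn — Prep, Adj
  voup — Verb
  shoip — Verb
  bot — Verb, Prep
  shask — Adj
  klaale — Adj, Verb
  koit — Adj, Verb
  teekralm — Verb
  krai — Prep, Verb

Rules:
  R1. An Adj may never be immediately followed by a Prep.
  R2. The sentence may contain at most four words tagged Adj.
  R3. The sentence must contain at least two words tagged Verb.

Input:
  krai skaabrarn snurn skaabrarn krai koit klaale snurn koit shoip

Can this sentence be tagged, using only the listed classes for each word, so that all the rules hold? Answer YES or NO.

Candidates per position — 1:krai {Prep,Verb}; 2:skaabrarn {Prep,Adj}; 3:snurn {Prep}; 4:skaabrarn {Prep,Adj}; 5:krai {Prep,Verb}; 6:koit {Adj,Verb}; 7:klaale {Adj,Verb}; 8:snurn {Prep}; 9:koit {Adj,Verb}; 10:shoip {Verb}.
One satisfying assignment: Verb Prep Prep Prep Verb Verb Verb Prep Verb Verb.
Check: rule 1 ✓; rule 2 ✓; rule 3 ✓.

YES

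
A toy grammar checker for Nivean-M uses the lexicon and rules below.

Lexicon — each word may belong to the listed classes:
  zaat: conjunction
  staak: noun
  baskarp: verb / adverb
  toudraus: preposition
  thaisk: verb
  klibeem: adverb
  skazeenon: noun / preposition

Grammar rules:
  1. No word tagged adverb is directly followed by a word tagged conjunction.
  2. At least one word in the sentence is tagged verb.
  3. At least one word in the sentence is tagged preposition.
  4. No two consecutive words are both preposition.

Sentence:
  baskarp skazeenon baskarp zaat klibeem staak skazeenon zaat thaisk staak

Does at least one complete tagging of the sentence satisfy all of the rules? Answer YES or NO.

YES

Candidates per position — 1:baskarp {verb,adverb}; 2:skazeenon {noun,preposition}; 3:baskarp {verb,adverb}; 4:zaat {conjunction}; 5:klibeem {adverb}; 6:staak {noun}; 7:skazeenon {noun,preposition}; 8:zaat {conjunction}; 9:thaisk {verb}; 10:staak {noun}.
One satisfying assignment: adverb preposition verb conjunction adverb noun noun conjunction verb noun.
Checking: rule 1 satisfied; rule 2 satisfied; rule 3 satisfied; rule 4 satisfied.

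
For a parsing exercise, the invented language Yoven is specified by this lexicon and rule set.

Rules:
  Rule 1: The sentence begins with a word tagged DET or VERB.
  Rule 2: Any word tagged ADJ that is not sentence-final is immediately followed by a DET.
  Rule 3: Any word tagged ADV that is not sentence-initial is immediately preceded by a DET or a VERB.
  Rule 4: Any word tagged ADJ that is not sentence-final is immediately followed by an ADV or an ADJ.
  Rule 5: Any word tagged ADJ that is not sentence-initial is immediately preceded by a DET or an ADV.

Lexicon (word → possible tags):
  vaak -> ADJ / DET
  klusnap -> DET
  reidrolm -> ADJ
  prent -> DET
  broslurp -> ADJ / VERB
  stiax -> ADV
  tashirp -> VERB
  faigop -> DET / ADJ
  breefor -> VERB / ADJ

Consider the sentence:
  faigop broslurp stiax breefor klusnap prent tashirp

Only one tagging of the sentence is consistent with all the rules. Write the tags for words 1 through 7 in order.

DET VERB ADV VERB DET DET VERB

Candidates per position — 1:faigop {DET,ADJ}; 2:broslurp {ADJ,VERB}; 3:stiax {ADV}; 4:breefor {VERB,ADJ}; 5:klusnap {DET}; 6:prent {DET}; 7:tashirp {VERB}.
At position 1, choosing ADJ makes rule 1 impossible to satisfy; hence DET.
At position 2, choosing ADJ makes rule 2 impossible to satisfy; hence VERB.
At position 4, choosing ADJ makes rule 4 impossible to satisfy; hence VERB.
That leaves exactly one tagging: DET VERB ADV VERB DET DET VERB.
Verifying each rule — rule 1 ok; rule 2 ok; rule 3 ok; rule 4 ok; rule 5 ok.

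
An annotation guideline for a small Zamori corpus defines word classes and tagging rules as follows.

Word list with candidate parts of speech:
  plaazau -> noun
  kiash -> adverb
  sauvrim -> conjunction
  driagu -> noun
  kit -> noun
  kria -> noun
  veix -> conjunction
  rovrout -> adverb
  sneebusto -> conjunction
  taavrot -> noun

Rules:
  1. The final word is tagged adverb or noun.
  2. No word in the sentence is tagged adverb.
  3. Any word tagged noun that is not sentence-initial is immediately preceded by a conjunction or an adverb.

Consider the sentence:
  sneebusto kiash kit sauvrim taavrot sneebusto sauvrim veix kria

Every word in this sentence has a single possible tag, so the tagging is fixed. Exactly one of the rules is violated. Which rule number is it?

Fixed tagging: conjunction adverb noun conjunction noun conjunction conjunction conjunction noun.
Rule check: R1 ✓, R2 ✗, R3 ✓.
Only rule 2 fails.

2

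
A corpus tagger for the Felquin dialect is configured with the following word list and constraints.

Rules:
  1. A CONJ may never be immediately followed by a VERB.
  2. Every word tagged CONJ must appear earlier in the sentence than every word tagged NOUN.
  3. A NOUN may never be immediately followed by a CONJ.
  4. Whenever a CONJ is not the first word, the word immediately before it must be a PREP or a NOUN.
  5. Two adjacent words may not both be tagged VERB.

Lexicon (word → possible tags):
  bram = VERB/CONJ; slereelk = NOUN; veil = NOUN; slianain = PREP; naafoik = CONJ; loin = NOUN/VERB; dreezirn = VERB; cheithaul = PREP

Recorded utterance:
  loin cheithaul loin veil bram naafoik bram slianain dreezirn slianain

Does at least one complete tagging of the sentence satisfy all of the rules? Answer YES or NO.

NO

Candidates per position — 1:loin {NOUN,VERB}; 2:cheithaul {PREP}; 3:loin {NOUN,VERB}; 4:veil {NOUN}; 5:bram {VERB,CONJ}; 6:naafoik {CONJ}; 7:bram {VERB,CONJ}; 8:slianain {PREP}; 9:dreezirn {VERB}; 10:slianain {PREP}.
Rule 2 cannot be satisfied by any choice of tags from the lexicon.
So there is no consistent tagging.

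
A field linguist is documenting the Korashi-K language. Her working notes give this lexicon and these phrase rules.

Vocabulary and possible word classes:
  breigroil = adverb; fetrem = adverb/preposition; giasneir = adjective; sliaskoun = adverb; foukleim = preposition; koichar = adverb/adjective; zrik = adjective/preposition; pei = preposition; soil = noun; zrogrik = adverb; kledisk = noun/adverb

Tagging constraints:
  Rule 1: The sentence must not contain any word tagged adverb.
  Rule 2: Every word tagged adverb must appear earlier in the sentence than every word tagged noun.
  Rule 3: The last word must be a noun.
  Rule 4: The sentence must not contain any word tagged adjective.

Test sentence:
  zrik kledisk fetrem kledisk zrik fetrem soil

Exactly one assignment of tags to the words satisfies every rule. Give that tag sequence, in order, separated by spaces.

Candidates per position — 1:zrik {adjective,preposition}; 2:kledisk {noun,adverb}; 3:fetrem {adverb,preposition}; 4:kledisk {noun,adverb}; 5:zrik {adjective,preposition}; 6:fetrem {adverb,preposition}; 7:soil {noun}.
At position 1, choosing adjective makes rule 4 impossible to satisfy; hence preposition.
At position 2, choosing adverb makes rule 1 impossible to satisfy; hence noun.
At position 3, choosing adverb makes rule 1 impossible to satisfy; hence preposition.
At position 4, choosing adverb makes rule 1 impossible to satisfy; hence noun.
At position 5, choosing adjective makes rule 4 impossible to satisfy; hence preposition.
At position 6, choosing adverb makes rule 1 impossible to satisfy; hence preposition.
So the tagging must be: preposition noun preposition noun preposition preposition noun.
Verifying each rule — rule 1 ✓; rule 2 ✓; rule 3 ✓; rule 4 ✓.

preposition noun preposition noun preposition preposition noun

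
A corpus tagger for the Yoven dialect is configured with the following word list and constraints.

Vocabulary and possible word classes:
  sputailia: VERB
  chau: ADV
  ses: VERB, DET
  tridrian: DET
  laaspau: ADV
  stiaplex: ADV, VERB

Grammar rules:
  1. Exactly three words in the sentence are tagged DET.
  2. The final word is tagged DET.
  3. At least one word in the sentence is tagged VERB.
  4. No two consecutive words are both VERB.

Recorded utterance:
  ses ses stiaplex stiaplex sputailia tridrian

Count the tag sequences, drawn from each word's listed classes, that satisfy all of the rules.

Candidates per position — 1:ses {VERB,DET}; 2:ses {VERB,DET}; 3:stiaplex {ADV,VERB}; 4:stiaplex {ADV,VERB}; 5:sputailia {VERB}; 6:tridrian {DET}.
There are 16 candidate sequences in total.
The sequences that satisfy every rule: DET DET ADV ADV VERB DET; DET DET VERB ADV VERB DET.
Count = 2.

2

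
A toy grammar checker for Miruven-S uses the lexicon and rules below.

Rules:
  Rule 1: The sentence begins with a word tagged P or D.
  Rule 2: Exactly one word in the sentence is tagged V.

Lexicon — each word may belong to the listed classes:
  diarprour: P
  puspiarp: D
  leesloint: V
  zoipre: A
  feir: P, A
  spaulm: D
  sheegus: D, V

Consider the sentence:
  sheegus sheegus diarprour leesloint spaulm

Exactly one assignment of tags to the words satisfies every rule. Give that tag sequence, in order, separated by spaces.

Candidates per position — 1:sheegus {D,V}; 2:sheegus {D,V}; 3:diarprour {P}; 4:leesloint {V}; 5:spaulm {D}.
At position 1, choosing V makes rule 1 impossible to satisfy; hence D.
At position 2, choosing V makes rule 2 impossible to satisfy; hence D.
So the tagging must be: D D P V D.
Check: rule 1 ✓; rule 2 ✓.

D D P V D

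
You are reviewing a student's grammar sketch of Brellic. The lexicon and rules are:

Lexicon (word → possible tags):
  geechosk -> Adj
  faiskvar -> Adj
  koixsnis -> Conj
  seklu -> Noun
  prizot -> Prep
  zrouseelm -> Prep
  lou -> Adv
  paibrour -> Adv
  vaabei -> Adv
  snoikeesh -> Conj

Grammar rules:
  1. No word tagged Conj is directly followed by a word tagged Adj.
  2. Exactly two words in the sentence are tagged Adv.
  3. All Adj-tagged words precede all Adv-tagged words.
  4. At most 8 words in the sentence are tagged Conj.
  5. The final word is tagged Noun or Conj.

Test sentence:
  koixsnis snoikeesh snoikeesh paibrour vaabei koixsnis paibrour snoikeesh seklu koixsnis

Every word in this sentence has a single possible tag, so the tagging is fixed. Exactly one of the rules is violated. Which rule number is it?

2

Fixed tagging: Conj Conj Conj Adv Adv Conj Adv Conj Noun Conj.
Rule check: R1 ok, R2 fails, R3 ok, R4 ok, R5 ok.
Only rule 2 fails.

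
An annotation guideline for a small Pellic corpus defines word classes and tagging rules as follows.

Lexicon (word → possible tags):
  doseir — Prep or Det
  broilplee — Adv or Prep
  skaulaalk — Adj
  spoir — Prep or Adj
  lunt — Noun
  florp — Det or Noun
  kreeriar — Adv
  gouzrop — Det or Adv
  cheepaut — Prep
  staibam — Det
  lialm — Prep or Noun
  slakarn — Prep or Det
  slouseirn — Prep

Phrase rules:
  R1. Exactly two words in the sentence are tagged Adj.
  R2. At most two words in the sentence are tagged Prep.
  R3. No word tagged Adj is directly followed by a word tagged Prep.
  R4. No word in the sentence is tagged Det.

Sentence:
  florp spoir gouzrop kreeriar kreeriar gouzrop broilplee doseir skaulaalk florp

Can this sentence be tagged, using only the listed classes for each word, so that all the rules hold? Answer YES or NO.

YES

Candidates per position — 1:florp {Det,Noun}; 2:spoir {Prep,Adj}; 3:gouzrop {Det,Adv}; 4:kreeriar {Adv}; 5:kreeriar {Adv}; 6:gouzrop {Det,Adv}; 7:broilplee {Adv,Prep}; 8:doseir {Prep,Det}; 9:skaulaalk {Adj}; 10:florp {Det,Noun}.
One satisfying assignment: Noun Adj Adv Adv Adv Adv Adv Prep Adj Noun.
Check: rule 1 satisfied; rule 2 satisfied; rule 3 satisfied; rule 4 satisfied.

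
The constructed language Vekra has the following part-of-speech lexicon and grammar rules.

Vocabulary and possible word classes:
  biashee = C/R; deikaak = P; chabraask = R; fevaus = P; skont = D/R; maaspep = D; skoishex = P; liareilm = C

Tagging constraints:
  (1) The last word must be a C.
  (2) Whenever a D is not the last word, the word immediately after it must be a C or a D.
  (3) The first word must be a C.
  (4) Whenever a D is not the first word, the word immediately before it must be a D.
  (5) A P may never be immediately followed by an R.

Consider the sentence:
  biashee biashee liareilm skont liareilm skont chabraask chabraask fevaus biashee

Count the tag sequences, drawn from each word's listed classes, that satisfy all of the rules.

2

Candidates per position — 1:biashee {C,R}; 2:biashee {C,R}; 3:liareilm {C}; 4:skont {D,R}; 5:liareilm {C}; 6:skont {D,R}; 7:chabraask {R}; 8:chabraask {R}; 9:fevaus {P}; 10:biashee {C,R}.
There are 32 candidate sequences in total.
The sequences that satisfy every rule: C C C R C R R R P C; C R C R C R R R P C.
Count = 2.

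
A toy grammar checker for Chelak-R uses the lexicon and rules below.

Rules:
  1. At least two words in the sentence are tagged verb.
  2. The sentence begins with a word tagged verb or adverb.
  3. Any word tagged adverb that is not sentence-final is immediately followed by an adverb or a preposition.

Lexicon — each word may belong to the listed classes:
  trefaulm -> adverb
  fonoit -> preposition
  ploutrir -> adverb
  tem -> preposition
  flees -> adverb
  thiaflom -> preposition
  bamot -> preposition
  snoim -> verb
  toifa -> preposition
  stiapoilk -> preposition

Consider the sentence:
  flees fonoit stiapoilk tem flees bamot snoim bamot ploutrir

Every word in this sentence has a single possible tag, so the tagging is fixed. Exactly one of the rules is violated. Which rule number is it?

1

Fixed tagging: adverb preposition preposition preposition adverb preposition verb preposition adverb.
Checking each rule: R1 fails, R2 ok, R3 ok.
Only rule 1 fails.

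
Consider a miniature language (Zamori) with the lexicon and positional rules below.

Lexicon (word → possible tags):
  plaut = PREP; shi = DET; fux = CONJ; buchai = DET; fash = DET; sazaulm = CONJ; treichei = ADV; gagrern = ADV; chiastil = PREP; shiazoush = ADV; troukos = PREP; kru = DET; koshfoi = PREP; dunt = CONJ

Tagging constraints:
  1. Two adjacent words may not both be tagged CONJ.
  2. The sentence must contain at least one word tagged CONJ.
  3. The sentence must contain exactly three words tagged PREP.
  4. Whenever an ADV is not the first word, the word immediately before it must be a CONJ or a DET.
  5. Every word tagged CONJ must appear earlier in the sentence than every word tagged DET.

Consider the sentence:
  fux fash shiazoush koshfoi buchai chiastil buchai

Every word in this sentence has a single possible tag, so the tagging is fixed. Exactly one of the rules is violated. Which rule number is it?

3

Fixed tagging: CONJ DET ADV PREP DET PREP DET.
Rule check: R1 holds, R2 holds, R3 violated, R4 holds, R5 holds.
Only rule 3 fails.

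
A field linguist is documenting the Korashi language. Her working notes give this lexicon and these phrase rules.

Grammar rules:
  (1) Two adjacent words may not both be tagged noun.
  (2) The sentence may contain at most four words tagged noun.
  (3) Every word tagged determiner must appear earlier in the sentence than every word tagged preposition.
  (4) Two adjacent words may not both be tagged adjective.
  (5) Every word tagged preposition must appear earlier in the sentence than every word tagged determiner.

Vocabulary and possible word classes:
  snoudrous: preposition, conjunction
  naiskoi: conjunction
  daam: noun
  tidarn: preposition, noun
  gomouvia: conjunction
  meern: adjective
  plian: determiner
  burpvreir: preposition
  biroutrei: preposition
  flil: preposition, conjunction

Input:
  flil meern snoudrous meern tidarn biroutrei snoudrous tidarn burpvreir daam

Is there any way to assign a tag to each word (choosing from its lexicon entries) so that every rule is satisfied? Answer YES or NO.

YES

Candidates per position — 1:flil {preposition,conjunction}; 2:meern {adjective}; 3:snoudrous {preposition,conjunction}; 4:meern {adjective}; 5:tidarn {preposition,noun}; 6:biroutrei {preposition}; 7:snoudrous {preposition,conjunction}; 8:tidarn {preposition,noun}; 9:burpvreir {preposition}; 10:daam {noun}.
One satisfying assignment: preposition adjective conjunction adjective preposition preposition preposition preposition preposition noun.
Checking: rule 1 holds; rule 2 holds; rule 3 holds; rule 4 holds; rule 5 holds.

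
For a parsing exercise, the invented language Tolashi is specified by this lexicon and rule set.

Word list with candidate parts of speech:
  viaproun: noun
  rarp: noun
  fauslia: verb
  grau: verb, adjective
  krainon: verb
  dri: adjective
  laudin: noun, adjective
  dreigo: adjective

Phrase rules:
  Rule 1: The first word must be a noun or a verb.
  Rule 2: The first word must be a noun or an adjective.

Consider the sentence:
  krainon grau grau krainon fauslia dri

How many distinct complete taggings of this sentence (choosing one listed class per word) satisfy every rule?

0

Candidates per position — 1:krainon {verb}; 2:grau {verb,adjective}; 3:grau {verb,adjective}; 4:krainon {verb}; 5:fauslia {verb}; 6:dri {adjective}.
There are 4 candidate sequences in total.
Rule 2 cannot be satisfied by any choice of tags from the lexicon.
So there is no consistent tagging.
Count = 0.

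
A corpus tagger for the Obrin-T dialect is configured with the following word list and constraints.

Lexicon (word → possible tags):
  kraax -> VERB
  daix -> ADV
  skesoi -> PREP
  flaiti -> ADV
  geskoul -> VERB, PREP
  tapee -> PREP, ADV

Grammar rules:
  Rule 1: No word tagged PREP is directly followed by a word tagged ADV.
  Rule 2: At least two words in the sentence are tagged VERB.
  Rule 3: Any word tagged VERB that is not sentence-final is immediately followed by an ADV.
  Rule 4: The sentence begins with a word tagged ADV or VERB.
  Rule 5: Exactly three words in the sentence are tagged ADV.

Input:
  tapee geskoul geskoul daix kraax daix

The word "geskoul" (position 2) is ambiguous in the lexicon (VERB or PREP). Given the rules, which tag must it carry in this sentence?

PREP

Candidates per position — 1:tapee {PREP,ADV}; 2:geskoul {VERB,PREP}; 3:geskoul {VERB,PREP}; 4:daix {ADV}; 5:kraax {VERB}; 6:daix {ADV}.
Position 1: PREP is ruled out by rule 4; that leaves ADV.
Position 2: VERB is ruled out by rule 3; that leaves PREP.
Position 3: PREP is ruled out by rule 1; that leaves VERB.
The unique satisfying tagging is: ADV PREP VERB ADV VERB ADV.
Rule-by-rule: rule 1 satisfied; rule 2 satisfied; rule 3 satisfied; rule 4 satisfied; rule 5 satisfied.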